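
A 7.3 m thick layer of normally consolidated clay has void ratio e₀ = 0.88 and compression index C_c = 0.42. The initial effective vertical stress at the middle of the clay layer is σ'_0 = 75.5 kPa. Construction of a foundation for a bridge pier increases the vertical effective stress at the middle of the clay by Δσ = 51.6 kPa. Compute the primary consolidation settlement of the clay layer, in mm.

Final effective stress: σ'_f = σ'_0 + Δσ = 75.5 + 51.6 = 127.1 kPa.
Normally consolidated clay, so the full stress increment lies on the virgin compression line:
S_c = C_c·H/(1+e₀)·log₁₀(σ'_f/σ'_0) = 0.42×7.3/(1+0.88)×log₁₀(127.1/75.5)
    = 1.6309 × 0.2262 = 0.3689 m

S_c ≈ 369 mm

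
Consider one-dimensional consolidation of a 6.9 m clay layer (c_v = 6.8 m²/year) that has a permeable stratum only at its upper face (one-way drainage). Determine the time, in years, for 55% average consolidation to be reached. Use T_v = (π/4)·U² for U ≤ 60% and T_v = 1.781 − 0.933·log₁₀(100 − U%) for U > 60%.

Drainage path length: H_d = H = 6.9 m (single drainage).
U ≤ 60%: T_v = (π/4)·U² = (π/4)×0.55² = 0.23758.
t = T_v·H_d²/c_v = 0.23758×6.9²/6.8 = 1.663 years.

t ≈ 1.66 years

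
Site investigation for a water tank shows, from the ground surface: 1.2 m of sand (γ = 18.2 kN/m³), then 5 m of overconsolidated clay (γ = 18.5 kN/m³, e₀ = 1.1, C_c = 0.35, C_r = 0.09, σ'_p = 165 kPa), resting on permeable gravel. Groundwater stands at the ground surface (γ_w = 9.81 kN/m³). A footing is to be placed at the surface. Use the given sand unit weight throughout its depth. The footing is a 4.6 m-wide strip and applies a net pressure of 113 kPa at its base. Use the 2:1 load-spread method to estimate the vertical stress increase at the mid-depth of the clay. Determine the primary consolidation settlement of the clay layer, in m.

S_c ≈ 0.101 m

Mid-depth of clay below the ground surface: z = 1.2 + 5/2 = 3.7 m.
Total vertical stress at mid-clay: σ_v = 18.2×1.2 + 18.5×2.5 = 68.09 kPa.
Pore pressure: u = 9.81×(3.7 − 0) = 36.297 kPa.
Initial effective stress: σ'_0 = σ_v − u = 68.09 − 36.297 = 31.793 kPa.
Stress increase at mid-clay by the 2:1 spreading method:
Δσ = qB/(B+z) = 113×4.6/(4.6+3.7) = 62.627 kPa
Final effective stress: σ'_f = 31.793 + 62.627 = 94.42 kPa.
σ'_f = 94.42 ≤ σ'_p = 165 kPa, so the clay remains overconsolidated and only the recompression index applies:
S_c = C_r·H/(1+e₀)·log₁₀(σ'_f/σ'_0) = 0.09×5/2.1×log₁₀(94.42/31.793)
    = 0.21429 × 0.47273 = 0.1013 m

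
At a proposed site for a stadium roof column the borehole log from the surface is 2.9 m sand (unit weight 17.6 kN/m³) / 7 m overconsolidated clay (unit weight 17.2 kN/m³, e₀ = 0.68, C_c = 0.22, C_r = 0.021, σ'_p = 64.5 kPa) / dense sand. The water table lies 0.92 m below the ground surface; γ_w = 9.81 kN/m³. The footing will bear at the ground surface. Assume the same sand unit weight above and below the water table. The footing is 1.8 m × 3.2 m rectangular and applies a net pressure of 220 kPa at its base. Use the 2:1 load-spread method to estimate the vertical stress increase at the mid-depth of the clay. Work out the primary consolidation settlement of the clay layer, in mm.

S_c ≈ 56.8 mm

Mid-depth of clay below the ground surface: z = 2.9 + 7/2 = 6.4 m.
Total vertical stress at mid-clay: σ_v = 17.6×2.9 + 17.2×3.5 = 111.24 kPa.
Pore pressure: u = 9.81×(6.4 − 0.92) = 53.759 kPa.
Initial effective stress: σ'_0 = σ_v − u = 111.24 − 53.759 = 57.481 kPa.
Stress increase at mid-clay by the 2:1 spreading method:
Δσ = qBL/((B+z)(L+z)) = 220×1.8×3.2/((1.8+6.4)(3.2+6.4)) = 16.098 kPa
Final effective stress: σ'_f = 57.481 + 16.098 = 73.579 kPa.
σ'_f = 73.579 > σ'_p = 64.5 kPa, so the stress path crosses the preconsolidation pressure — recompression up to σ'_p, then virgin compression beyond:
S_c = H/(1+e₀)·[C_r·log₁₀(σ'_p/σ'_0) + C_c·log₁₀(σ'_f/σ'_p)]
    = 7/1.68 × [0.021×log₁₀(64.5/57.481) + 0.22×log₁₀(73.579/64.5)]
    = 4.1667 × [0.0010507 + 0.012583] = 0.05681 m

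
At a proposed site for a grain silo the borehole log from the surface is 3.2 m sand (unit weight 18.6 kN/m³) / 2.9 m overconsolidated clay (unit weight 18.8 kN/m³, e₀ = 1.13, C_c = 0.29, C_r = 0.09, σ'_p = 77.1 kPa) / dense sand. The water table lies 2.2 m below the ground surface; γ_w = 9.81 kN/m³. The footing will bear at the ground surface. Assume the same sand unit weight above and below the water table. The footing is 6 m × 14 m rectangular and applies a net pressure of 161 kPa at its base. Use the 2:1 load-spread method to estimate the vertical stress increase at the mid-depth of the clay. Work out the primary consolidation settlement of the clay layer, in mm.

S_c ≈ 102 mm

Mid-depth of clay below the ground surface: z = 3.2 + 2.9/2 = 4.65 m.
Total vertical stress at mid-clay: σ_v = 18.6×3.2 + 18.8×1.45 = 86.78 kPa.
Pore pressure: u = 9.81×(4.65 − 2.2) = 24.035 kPa.
Initial effective stress: σ'_0 = σ_v − u = 86.78 − 24.035 = 62.745 kPa.
Stress increase at mid-clay by the 2:1 spreading method:
Δσ = qBL/((B+z)(L+z)) = 161×6×14/((6+4.65)(14+4.65)) = 68.089 kPa
Final effective stress: σ'_f = 62.745 + 68.089 = 130.83 kPa.
σ'_f = 130.83 > σ'_p = 77.1 kPa, so the stress path crosses the preconsolidation pressure — recompression up to σ'_p, then virgin compression beyond:
S_c = H/(1+e₀)·[C_r·log₁₀(σ'_p/σ'_0) + C_c·log₁₀(σ'_f/σ'_p)]
    = 2.9/2.13 × [0.09×log₁₀(77.1/62.745) + 0.29×log₁₀(130.83/77.1)]
    = 1.3615 × [0.0080528 + 0.066599] = 0.1016 m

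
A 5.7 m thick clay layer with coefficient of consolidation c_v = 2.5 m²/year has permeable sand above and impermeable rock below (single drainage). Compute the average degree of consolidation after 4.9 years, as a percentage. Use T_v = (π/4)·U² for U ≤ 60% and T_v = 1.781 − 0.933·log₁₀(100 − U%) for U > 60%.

Drainage path length: H_d = H = 5.7 m (single drainage).
T_v = c_v·t/H_d² = 2.5×4.9/5.7² = 0.37704.
T_v = 0.37704 corresponds to the U > 60% branch:
U = 1 − 10^((1.781 − T_v)/0.933)/100 = 0.6803

U ≈ 68 %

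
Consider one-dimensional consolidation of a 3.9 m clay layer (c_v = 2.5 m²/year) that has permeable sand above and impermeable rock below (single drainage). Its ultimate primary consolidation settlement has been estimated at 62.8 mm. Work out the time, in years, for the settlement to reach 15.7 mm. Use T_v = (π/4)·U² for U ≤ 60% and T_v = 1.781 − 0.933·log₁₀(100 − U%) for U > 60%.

Drainage path length: H_d = H = 3.9 m (single drainage).
U = S(t)/S_ult = 15.7/62.8 = 0.25.
U ≤ 60%: T_v = (π/4)·U² = (π/4)×0.25² = 0.049087.
t = T_v·H_d²/c_v = 0.049087×3.9²/2.5 = 0.2986 years.

t ≈ 0.299 years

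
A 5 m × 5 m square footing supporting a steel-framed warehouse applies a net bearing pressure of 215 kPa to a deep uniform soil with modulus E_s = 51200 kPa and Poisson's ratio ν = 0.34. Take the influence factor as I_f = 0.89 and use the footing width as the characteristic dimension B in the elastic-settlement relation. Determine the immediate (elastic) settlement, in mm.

Immediate (elastic) settlement: S_e = q·B·(1−ν²)/E_s · I_f.
S_e = 215 × 5 × (1 − 0.34²) / 51200 × 0.89
    = 215 × 5 × 0.8844 / 51200 × 0.89
    = 0.01653 m = 16.53 mm

S_e ≈ 16.5 mm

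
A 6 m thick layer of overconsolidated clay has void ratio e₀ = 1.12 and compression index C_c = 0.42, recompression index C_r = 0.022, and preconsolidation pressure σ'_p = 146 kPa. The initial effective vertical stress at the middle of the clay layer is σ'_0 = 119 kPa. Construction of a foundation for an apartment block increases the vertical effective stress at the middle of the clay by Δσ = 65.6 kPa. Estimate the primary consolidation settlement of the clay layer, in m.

Final effective stress: σ'_f = 119 + 65.6 = 184.6 kPa.
σ'_f = 184.6 > σ'_p = 146 kPa, so the stress path crosses the preconsolidation pressure — recompression up to σ'_p, then virgin compression beyond:
S_c = H/(1+e₀)·[C_r·log₁₀(σ'_p/σ'_0) + C_c·log₁₀(σ'_f/σ'_p)]
    = 6/2.12 × [0.022×log₁₀(146/119) + 0.42×log₁₀(184.6/146)]
    = 2.8302 × [0.0019537 + 0.042789] = 0.1266 m

S_c ≈ 0.127 m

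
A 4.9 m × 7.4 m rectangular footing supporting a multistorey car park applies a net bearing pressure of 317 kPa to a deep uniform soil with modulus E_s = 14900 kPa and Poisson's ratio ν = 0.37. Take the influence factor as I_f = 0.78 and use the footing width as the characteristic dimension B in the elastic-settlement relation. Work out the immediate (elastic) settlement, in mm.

Immediate (elastic) settlement: S_e = q·B·(1−ν²)/E_s · I_f.
S_e = 317 × 4.9 × (1 − 0.37²) / 14900 × 0.78
    = 317 × 4.9 × 0.8631 / 14900 × 0.78
    = 0.07018 m = 70.18 mm

S_e ≈ 70.2 mm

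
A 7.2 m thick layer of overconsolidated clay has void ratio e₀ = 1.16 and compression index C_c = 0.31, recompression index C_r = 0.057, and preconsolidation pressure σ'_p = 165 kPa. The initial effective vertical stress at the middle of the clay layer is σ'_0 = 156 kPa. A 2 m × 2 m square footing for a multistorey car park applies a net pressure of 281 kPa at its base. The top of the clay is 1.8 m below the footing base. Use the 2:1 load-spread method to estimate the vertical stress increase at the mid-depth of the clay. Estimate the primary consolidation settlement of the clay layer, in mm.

Mid-depth of clay below the footing base: z = 1.8 + 7.2/2 = 5.4 m.
Stress increase at mid-clay by the 2:1 spreading method:
Δσ = qBL/((B+z)(L+z)) = 281×2×2/((2+5.4)(2+5.4)) = 20.526 kPa
Final effective stress: σ'_f = 156 + 20.526 = 176.53 kPa.
σ'_f = 176.53 > σ'_p = 165 kPa, so the stress path crosses the preconsolidation pressure — recompression up to σ'_p, then virgin compression beyond:
S_c = H/(1+e₀)·[C_r·log₁₀(σ'_p/σ'_0) + C_c·log₁₀(σ'_f/σ'_p)]
    = 7.2/2.16 × [0.057×log₁₀(165/156) + 0.31×log₁₀(176.53/165)]
    = 3.3333 × [0.0013885 + 0.0090937] = 0.03494 m

S_c ≈ 34.9 mm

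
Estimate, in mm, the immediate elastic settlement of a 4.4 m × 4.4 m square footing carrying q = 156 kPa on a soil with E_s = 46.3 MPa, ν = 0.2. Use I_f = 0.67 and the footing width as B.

Immediate (elastic) settlement: S_e = q·B·(1−ν²)/E_s · I_f.
E_s = 46.3 MPa = 46300 kPa.
S_e = 156 × 4.4 × (1 − 0.2²) / 46300 × 0.67
    = 156 × 4.4 × 0.96 / 46300 × 0.67
    = 0.009535 m = 9.535 mm

S_e ≈ 9.54 mm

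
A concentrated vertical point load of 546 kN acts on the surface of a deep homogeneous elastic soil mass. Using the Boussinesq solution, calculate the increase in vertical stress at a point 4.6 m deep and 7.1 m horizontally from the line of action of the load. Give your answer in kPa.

Δσ_z ≈ 0.586 kPa

Boussinesq vertical stress below a point load on an elastic half-space:
Δσ_z = 3P/(2πz²) · [1 + (r/z)²]^(−5/2)
r/z = 7.1/4.6 = 1.5435; [1+(r/z)²]^(−5/2) = 0.047529.
Δσ_z = 3×546/(2π×4.6²) × 0.047529 = 12.32 × 0.047529 = 0.5856 kPa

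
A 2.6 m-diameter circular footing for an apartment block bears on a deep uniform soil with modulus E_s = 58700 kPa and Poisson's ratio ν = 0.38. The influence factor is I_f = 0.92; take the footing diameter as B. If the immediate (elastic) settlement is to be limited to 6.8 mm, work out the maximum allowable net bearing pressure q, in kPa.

S_e = q·B·(1−ν²)/E_s · I_f  ⇒  q = S_e·E_s / (B·(1−ν²)·I_f).
q = 0.0068 × 58700 / (2.6 × 0.8556 × 0.92) = 195 kPa

q ≈ 195 kPa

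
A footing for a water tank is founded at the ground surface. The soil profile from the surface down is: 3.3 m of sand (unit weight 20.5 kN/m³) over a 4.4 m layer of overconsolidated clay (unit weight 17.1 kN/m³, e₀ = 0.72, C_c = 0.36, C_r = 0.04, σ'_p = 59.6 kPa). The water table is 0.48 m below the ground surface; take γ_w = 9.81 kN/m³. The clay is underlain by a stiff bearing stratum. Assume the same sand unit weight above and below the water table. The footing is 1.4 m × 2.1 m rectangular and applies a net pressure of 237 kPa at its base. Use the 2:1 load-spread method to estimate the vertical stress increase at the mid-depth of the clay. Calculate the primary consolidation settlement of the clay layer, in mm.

Mid-depth of clay below the ground surface: z = 3.3 + 4.4/2 = 5.5 m.
Total vertical stress at mid-clay: σ_v = 20.5×3.3 + 17.1×2.2 = 105.27 kPa.
Pore pressure: u = 9.81×(5.5 − 0.48) = 49.246 kPa.
Initial effective stress: σ'_0 = σ_v − u = 105.27 − 49.246 = 56.024 kPa.
Stress increase at mid-clay by the 2:1 spreading method:
Δσ = qBL/((B+z)(L+z)) = 237×1.4×2.1/((1.4+5.5)(2.1+5.5)) = 13.287 kPa
Final effective stress: σ'_f = 56.024 + 13.287 = 69.311 kPa.
σ'_f = 69.311 > σ'_p = 59.6 kPa, so the stress path crosses the preconsolidation pressure — recompression up to σ'_p, then virgin compression beyond:
S_c = H/(1+e₀)·[C_r·log₁₀(σ'_p/σ'_0) + C_c·log₁₀(σ'_f/σ'_p)]
    = 4.4/1.72 × [0.04×log₁₀(59.6/56.024) + 0.36×log₁₀(69.311/59.6)]
    = 2.5581 × [0.0010749 + 0.0236] = 0.06312 m

S_c ≈ 63.1 mm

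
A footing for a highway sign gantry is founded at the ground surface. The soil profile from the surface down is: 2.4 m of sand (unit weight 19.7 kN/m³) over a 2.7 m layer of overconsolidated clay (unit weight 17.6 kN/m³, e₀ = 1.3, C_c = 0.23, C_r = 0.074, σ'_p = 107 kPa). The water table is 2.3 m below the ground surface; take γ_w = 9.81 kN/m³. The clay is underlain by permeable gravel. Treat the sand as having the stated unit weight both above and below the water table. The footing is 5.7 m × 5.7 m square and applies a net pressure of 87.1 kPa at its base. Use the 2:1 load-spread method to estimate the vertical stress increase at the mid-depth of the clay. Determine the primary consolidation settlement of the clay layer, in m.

S_c ≈ 0.0167 m

Mid-depth of clay below the ground surface: z = 2.4 + 2.7/2 = 3.75 m.
Total vertical stress at mid-clay: σ_v = 19.7×2.4 + 17.6×1.35 = 71.04 kPa.
Pore pressure: u = 9.81×(3.75 − 2.3) = 14.225 kPa.
Initial effective stress: σ'_0 = σ_v − u = 71.04 − 14.225 = 56.815 kPa.
Stress increase at mid-clay by the 2:1 spreading method:
Δσ = qBL/((B+z)(L+z)) = 87.1×5.7×5.7/((5.7+3.75)(5.7+3.75)) = 31.689 kPa
Final effective stress: σ'_f = 56.815 + 31.689 = 88.504 kPa.
σ'_f = 88.504 ≤ σ'_p = 107 kPa, so the clay remains overconsolidated and only the recompression index applies:
S_c = C_r·H/(1+e₀)·log₁₀(σ'_f/σ'_0) = 0.074×2.7/2.3×log₁₀(88.504/56.815)
    = 0.086869 × 0.1925 = 0.01672 m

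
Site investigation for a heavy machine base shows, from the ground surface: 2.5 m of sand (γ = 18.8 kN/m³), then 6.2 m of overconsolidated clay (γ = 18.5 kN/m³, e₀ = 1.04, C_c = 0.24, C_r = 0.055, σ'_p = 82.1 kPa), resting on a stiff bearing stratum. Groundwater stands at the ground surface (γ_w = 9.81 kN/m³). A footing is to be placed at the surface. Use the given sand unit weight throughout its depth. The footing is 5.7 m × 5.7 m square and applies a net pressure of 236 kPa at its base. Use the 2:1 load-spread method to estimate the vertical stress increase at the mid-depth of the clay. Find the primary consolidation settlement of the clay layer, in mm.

S_c ≈ 128 mm

Mid-depth of clay below the ground surface: z = 2.5 + 6.2/2 = 5.6 m.
Total vertical stress at mid-clay: σ_v = 18.8×2.5 + 18.5×3.1 = 104.35 kPa.
Pore pressure: u = 9.81×(5.6 − 0) = 54.936 kPa.
Initial effective stress: σ'_0 = σ_v − u = 104.35 − 54.936 = 49.414 kPa.
Stress increase at mid-clay by the 2:1 spreading method:
Δσ = qBL/((B+z)(L+z)) = 236×5.7×5.7/((5.7+5.6)(5.7+5.6)) = 60.049 kPa
Final effective stress: σ'_f = 49.414 + 60.049 = 109.46 kPa.
σ'_f = 109.46 > σ'_p = 82.1 kPa, so the stress path crosses the preconsolidation pressure — recompression up to σ'_p, then virgin compression beyond:
S_c = H/(1+e₀)·[C_r·log₁₀(σ'_p/σ'_0) + C_c·log₁₀(σ'_f/σ'_p)]
    = 6.2/2.04 × [0.055×log₁₀(82.1/49.414) + 0.24×log₁₀(109.46/82.1)]
    = 3.0392 × [0.012127 + 0.029979] = 0.128 m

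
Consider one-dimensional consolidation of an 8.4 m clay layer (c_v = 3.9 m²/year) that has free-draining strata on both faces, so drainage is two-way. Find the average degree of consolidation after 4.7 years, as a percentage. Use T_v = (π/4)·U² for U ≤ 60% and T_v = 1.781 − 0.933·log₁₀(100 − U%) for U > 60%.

Drainage path length: H_d = H/2 = 4.2 m (double drainage).
T_v = c_v·t/H_d² = 3.9×4.7/4.2² = 1.0391.
T_v = 1.0391 corresponds to the U > 60% branch:
U = 1 − 10^((1.781 − T_v)/0.933)/100 = 0.9376

U ≈ 93.8 %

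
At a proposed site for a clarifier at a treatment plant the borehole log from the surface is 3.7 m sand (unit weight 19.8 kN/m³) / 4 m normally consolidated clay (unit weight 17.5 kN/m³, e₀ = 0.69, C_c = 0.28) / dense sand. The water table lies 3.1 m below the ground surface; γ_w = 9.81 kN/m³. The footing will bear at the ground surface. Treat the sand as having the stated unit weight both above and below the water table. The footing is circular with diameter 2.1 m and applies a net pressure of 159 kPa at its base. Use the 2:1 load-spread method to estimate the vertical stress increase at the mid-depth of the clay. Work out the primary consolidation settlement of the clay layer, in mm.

S_c ≈ 37.5 mm

Mid-depth of clay below the ground surface: z = 3.7 + 4/2 = 5.7 m.
Total vertical stress at mid-clay: σ_v = 19.8×3.7 + 17.5×2 = 108.26 kPa.
Pore pressure: u = 9.81×(5.7 − 3.1) = 25.506 kPa.
Initial effective stress: σ'_0 = σ_v − u = 108.26 − 25.506 = 82.754 kPa.
Stress increase at mid-clay by the 2:1 spreading method:
Δσ ≈ qD²/(D+z)² = 159×2.1²/(2.1+5.7)² = 11.525 kPa
Final effective stress: σ'_f = σ'_0 + Δσ = 82.754 + 11.525 = 94.279 kPa.
Normally consolidated clay, so the full stress increment lies on the virgin compression line:
S_c = C_c·H/(1+e₀)·log₁₀(σ'_f/σ'_0) = 0.28×4/(1+0.69)×log₁₀(94.279/82.754)
    = 0.66272 × 0.056626 = 0.03753 m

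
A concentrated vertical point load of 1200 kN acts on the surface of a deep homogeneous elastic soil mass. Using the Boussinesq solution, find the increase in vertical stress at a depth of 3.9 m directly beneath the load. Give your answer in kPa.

Δσ_z ≈ 37.7 kPa

Boussinesq vertical stress below a point load on an elastic half-space:
Δσ_z = 3P/(2πz²) · [1 + (r/z)²]^(−5/2)
r/z = 0/3.9 = 0; [1+(r/z)²]^(−5/2) = 1.
Δσ_z = 3×1200/(2π×3.9²) × 1 = 37.67 × 1 = 37.67 kPa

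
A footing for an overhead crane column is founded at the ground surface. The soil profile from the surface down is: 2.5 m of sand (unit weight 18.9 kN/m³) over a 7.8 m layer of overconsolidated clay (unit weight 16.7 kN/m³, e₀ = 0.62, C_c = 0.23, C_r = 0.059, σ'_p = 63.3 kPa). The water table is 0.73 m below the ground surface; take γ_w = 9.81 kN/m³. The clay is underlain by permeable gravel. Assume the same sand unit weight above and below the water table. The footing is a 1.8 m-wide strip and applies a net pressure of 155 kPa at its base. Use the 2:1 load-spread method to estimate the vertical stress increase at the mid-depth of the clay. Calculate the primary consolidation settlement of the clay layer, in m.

S_c ≈ 0.187 m

Mid-depth of clay below the ground surface: z = 2.5 + 7.8/2 = 6.4 m.
Total vertical stress at mid-clay: σ_v = 18.9×2.5 + 16.7×3.9 = 112.38 kPa.
Pore pressure: u = 9.81×(6.4 − 0.73) = 55.623 kPa.
Initial effective stress: σ'_0 = σ_v − u = 112.38 − 55.623 = 56.757 kPa.
Stress increase at mid-clay by the 2:1 spreading method:
Δσ = qB/(B+z) = 155×1.8/(1.8+6.4) = 34.024 kPa
Final effective stress: σ'_f = 56.757 + 34.024 = 90.781 kPa.
σ'_f = 90.781 > σ'_p = 63.3 kPa, so the stress path crosses the preconsolidation pressure — recompression up to σ'_p, then virgin compression beyond:
S_c = H/(1+e₀)·[C_r·log₁₀(σ'_p/σ'_0) + C_c·log₁₀(σ'_f/σ'_p)]
    = 7.8/1.62 × [0.059×log₁₀(63.3/56.757) + 0.23×log₁₀(90.781/63.3)]
    = 4.8148 × [0.0027957 + 0.036016] = 0.1869 m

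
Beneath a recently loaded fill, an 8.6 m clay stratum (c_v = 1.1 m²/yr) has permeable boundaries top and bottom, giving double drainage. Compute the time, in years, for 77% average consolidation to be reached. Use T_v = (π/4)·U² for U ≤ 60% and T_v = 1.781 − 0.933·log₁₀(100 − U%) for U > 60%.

t ≈ 8.58 years

Drainage path length: H_d = H/2 = 4.3 m (double drainage).
U > 60%: T_v = 1.781 − 0.933·log₁₀(100 − 77) = 0.51051.
t = T_v·H_d²/c_v = 0.51051×4.3²/1.1 = 8.581 years.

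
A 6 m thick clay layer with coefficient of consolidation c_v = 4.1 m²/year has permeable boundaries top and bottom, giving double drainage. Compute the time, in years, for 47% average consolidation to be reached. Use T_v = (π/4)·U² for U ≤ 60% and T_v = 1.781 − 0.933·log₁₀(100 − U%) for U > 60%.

t ≈ 0.381 years

Drainage path length: H_d = H/2 = 3 m (double drainage).
U ≤ 60%: T_v = (π/4)·U² = (π/4)×0.47² = 0.17349.
t = T_v·H_d²/c_v = 0.17349×3²/4.1 = 0.3808 years.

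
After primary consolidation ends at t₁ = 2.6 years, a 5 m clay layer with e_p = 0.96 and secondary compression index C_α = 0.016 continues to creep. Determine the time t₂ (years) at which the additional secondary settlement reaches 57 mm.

t₂ ≈ 64.8 years

S_s = C_α·H/(1+e_p)·log₁₀(t₂/t₁) ⇒ log₁₀(t₂/t₁) = S_s·(1+e_p)/(C_α·H).
log₁₀(t₂/t₁) = 0.057 × (1+0.96) / (0.016×5) = 1.396
t₂ = t₁ × 10^1.396 = 2.6 × 24.92 = 64.78 years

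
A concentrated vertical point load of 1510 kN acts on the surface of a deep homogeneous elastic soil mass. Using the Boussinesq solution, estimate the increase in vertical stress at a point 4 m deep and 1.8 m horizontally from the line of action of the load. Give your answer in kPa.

Δσ_z ≈ 28.4 kPa

Boussinesq vertical stress below a point load on an elastic half-space:
Δσ_z = 3P/(2πz²) · [1 + (r/z)²]^(−5/2)
r/z = 1.8/4 = 0.45; [1+(r/z)²]^(−5/2) = 0.63065.
Δσ_z = 3×1510/(2π×4²) × 0.63065 = 45.061 × 0.63065 = 28.42 kPa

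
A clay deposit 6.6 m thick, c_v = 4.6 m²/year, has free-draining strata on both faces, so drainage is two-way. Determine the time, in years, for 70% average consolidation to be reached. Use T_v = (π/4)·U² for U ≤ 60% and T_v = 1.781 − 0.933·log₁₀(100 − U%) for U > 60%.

t ≈ 0.954 years

Drainage path length: H_d = H/2 = 3.3 m (double drainage).
U > 60%: T_v = 1.781 − 0.933·log₁₀(100 − 70) = 0.40285.
t = T_v·H_d²/c_v = 0.40285×3.3²/4.6 = 0.9537 years.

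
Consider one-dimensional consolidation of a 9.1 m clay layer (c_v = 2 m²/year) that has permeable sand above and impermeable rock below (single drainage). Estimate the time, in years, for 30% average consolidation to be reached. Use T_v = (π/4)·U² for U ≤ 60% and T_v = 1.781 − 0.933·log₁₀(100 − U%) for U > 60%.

t ≈ 2.93 years

Drainage path length: H_d = H = 9.1 m (single drainage).
U ≤ 60%: T_v = (π/4)·U² = (π/4)×0.3² = 0.070686.
t = T_v·H_d²/c_v = 0.070686×9.1²/2 = 2.927 years.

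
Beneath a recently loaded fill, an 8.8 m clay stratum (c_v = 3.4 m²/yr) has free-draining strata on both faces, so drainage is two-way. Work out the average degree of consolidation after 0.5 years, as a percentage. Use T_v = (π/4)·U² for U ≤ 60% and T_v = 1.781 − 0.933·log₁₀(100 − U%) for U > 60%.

Drainage path length: H_d = H/2 = 4.4 m (double drainage).
T_v = c_v·t/H_d² = 3.4×0.5/4.4² = 0.08781.
T_v = 0.08781 corresponds to the U ≤ 60% branch:
U = √(4T_v/π) = 0.3344

U ≈ 33.4 %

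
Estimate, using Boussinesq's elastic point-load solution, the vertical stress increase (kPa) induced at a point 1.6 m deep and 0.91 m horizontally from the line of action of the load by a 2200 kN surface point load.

Δσ_z ≈ 204 kPa

Boussinesq vertical stress below a point load on an elastic half-space:
Δσ_z = 3P/(2πz²) · [1 + (r/z)²]^(−5/2)
r/z = 0.91/1.6 = 0.56875; [1+(r/z)²]^(−5/2) = 0.49626.
Δσ_z = 3×2200/(2π×1.6²) × 0.49626 = 410.32 × 0.49626 = 203.6 kPa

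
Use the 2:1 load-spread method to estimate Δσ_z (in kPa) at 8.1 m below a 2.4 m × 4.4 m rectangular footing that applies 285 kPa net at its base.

By the 2:1 method the load spreads at 1 horizontal : 2 vertical, so at depth z the loaded area has grown by z in each plan dimension:
Δσ = qBL/((B+z)(L+z)) = 285×2.4×4.4/((2.4+8.1)(4.4+8.1)) = 22.93 kPa

Δσ_z ≈ 22.9 kPa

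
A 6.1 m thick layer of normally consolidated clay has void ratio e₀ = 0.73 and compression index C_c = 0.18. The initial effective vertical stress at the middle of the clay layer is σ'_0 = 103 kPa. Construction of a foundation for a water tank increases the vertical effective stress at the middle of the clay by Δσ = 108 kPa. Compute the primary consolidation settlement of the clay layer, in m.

S_c ≈ 0.198 m

Final effective stress: σ'_f = σ'_0 + Δσ = 103 + 108 = 211 kPa.
Normally consolidated clay, so the full stress increment lies on the virgin compression line:
S_c = C_c·H/(1+e₀)·log₁₀(σ'_f/σ'_0) = 0.18×6.1/(1+0.73)×log₁₀(211/103)
    = 0.63468 × 0.31145 = 0.1977 m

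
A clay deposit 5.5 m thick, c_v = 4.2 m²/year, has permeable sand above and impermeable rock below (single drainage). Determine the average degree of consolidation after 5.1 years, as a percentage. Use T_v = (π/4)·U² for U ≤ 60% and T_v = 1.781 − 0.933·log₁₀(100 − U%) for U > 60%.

Drainage path length: H_d = H = 5.5 m (single drainage).
T_v = c_v·t/H_d² = 4.2×5.1/5.5² = 0.7081.
T_v = 0.7081 corresponds to the U > 60% branch:
U = 1 − 10^((1.781 − T_v)/0.933)/100 = 0.8588

U ≈ 85.9 %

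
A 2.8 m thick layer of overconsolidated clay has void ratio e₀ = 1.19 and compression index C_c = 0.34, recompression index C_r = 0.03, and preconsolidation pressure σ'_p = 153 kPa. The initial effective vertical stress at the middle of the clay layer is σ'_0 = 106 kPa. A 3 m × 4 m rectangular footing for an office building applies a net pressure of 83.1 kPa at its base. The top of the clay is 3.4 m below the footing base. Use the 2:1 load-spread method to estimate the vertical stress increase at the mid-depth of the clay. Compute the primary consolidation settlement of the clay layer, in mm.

S_c ≈ 2.14 mm

Mid-depth of clay below the footing base: z = 3.4 + 2.8/2 = 4.8 m.
Stress increase at mid-clay by the 2:1 spreading method:
Δσ = qBL/((B+z)(L+z)) = 83.1×3×4/((3+4.8)(4+4.8)) = 14.528 kPa
Final effective stress: σ'_f = 106 + 14.528 = 120.53 kPa.
σ'_f = 120.53 ≤ σ'_p = 153 kPa, so the clay remains overconsolidated and only the recompression index applies:
S_c = C_r·H/(1+e₀)·log₁₀(σ'_f/σ'_0) = 0.03×2.8/2.19×log₁₀(120.53/106)
    = 0.038355 × 0.055789 = 0.00214 m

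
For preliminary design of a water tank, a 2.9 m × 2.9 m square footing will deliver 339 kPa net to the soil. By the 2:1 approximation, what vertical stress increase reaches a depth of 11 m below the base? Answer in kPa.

By the 2:1 method the load spreads at 1 horizontal : 2 vertical, so at depth z the loaded area has grown by z in each plan dimension:
Δσ = qBL/((B+z)(L+z)) = 339×2.9×2.9/((2.9+11)(2.9+11)) = 14.756 kPa

Δσ_z ≈ 14.8 kPa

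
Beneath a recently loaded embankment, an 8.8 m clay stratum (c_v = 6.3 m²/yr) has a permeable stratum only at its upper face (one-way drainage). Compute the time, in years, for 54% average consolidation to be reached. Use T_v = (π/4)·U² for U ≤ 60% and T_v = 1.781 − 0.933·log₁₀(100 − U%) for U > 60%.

t ≈ 2.82 years

Drainage path length: H_d = H = 8.8 m (single drainage).
U ≤ 60%: T_v = (π/4)·U² = (π/4)×0.54² = 0.22902.
t = T_v·H_d²/c_v = 0.22902×8.8²/6.3 = 2.815 years.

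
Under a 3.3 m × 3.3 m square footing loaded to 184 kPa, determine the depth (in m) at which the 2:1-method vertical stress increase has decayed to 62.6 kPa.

2:1 spreading — at depth z the loaded area has grown by z in each plan dimension:
qB²/(B+z)² = Δσ_z ⇒ z = B(√(q/Δσ_z) − 1) = 3.3×(√(184/62.6) − 1) = 2.358 m

z ≈ 2.36 m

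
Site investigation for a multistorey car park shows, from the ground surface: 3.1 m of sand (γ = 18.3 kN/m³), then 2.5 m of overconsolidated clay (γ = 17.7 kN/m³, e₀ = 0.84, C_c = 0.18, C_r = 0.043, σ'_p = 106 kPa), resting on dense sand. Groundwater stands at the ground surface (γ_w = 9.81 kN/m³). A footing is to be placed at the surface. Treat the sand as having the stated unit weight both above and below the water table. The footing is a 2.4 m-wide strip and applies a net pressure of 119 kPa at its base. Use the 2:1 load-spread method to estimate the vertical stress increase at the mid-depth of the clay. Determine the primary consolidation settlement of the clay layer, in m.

S_c ≈ 0.0197 m

Mid-depth of clay below the ground surface: z = 3.1 + 2.5/2 = 4.35 m.
Total vertical stress at mid-clay: σ_v = 18.3×3.1 + 17.7×1.25 = 78.855 kPa.
Pore pressure: u = 9.81×(4.35 − 0) = 42.673 kPa.
Initial effective stress: σ'_0 = σ_v − u = 78.855 − 42.673 = 36.182 kPa.
Stress increase at mid-clay by the 2:1 spreading method:
Δσ = qB/(B+z) = 119×2.4/(2.4+4.35) = 42.311 kPa
Final effective stress: σ'_f = 36.182 + 42.311 = 78.493 kPa.
σ'_f = 78.493 ≤ σ'_p = 106 kPa, so the clay remains overconsolidated and only the recompression index applies:
S_c = C_r·H/(1+e₀)·log₁₀(σ'_f/σ'_0) = 0.043×2.5/1.84×log₁₀(78.493/36.182)
    = 0.058424 × 0.33634 = 0.01965 m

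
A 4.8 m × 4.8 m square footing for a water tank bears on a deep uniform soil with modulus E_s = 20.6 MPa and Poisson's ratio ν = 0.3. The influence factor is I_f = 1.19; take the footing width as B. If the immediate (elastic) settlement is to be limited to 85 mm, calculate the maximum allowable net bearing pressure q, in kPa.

E_s = 20.6 MPa = 20600 kPa.
S_e = q·B·(1−ν²)/E_s · I_f  ⇒  q = S_e·E_s / (B·(1−ν²)·I_f).
q = 0.085 × 20600 / (4.8 × 0.91 × 1.19) = 336.9 kPa

q ≈ 337 kPa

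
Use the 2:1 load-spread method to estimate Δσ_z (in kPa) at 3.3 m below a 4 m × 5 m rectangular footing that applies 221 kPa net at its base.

By the 2:1 method the load spreads at 1 horizontal : 2 vertical, so at depth z the loaded area has grown by z in each plan dimension:
Δσ = qBL/((B+z)(L+z)) = 221×4×5/((4+3.3)(5+3.3)) = 72.949 kPa

Δσ_z ≈ 72.9 kPa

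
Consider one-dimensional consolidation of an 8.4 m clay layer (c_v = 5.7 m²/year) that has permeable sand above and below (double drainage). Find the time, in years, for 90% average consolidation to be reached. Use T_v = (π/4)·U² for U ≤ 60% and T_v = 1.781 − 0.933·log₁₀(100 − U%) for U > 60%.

t ≈ 2.62 years

Drainage path length: H_d = H/2 = 4.2 m (double drainage).
U > 60%: T_v = 1.781 − 0.933·log₁₀(100 − 90) = 0.848.
t = T_v·H_d²/c_v = 0.848×4.2²/5.7 = 2.624 years.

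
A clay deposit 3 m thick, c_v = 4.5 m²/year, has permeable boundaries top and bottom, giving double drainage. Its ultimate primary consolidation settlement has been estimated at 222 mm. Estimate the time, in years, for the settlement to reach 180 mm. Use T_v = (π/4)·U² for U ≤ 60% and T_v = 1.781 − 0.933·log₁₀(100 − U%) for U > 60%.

t ≈ 0.295 years

Drainage path length: H_d = H/2 = 1.5 m (double drainage).
U = S(t)/S_ult = 180/222 = 0.8108.
U > 60%: T_v = 1.781 − 0.933·log₁₀(100 − 81.081) = 0.58966.
t = T_v·H_d²/c_v = 0.58966×1.5²/4.5 = 0.2948 years.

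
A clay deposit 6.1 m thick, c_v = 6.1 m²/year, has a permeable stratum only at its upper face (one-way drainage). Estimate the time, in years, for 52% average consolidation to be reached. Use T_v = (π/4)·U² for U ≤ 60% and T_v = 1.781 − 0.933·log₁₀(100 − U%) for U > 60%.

t ≈ 1.3 years

Drainage path length: H_d = H = 6.1 m (single drainage).
U ≤ 60%: T_v = (π/4)·U² = (π/4)×0.52² = 0.21237.
t = T_v·H_d²/c_v = 0.21237×6.1²/6.1 = 1.295 years.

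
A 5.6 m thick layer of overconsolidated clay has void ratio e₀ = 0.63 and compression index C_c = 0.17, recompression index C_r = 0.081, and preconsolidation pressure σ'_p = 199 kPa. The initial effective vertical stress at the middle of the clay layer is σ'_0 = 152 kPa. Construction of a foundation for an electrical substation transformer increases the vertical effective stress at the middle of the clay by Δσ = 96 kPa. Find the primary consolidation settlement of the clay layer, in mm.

S_c ≈ 88.4 mm

Final effective stress: σ'_f = 152 + 96 = 248 kPa.
σ'_f = 248 > σ'_p = 199 kPa, so the stress path crosses the preconsolidation pressure — recompression up to σ'_p, then virgin compression beyond:
S_c = H/(1+e₀)·[C_r·log₁₀(σ'_p/σ'_0) + C_c·log₁₀(σ'_f/σ'_p)]
    = 5.6/1.63 × [0.081×log₁₀(199/152) + 0.17×log₁₀(248/199)]
    = 3.4356 × [0.0094778 + 0.016252] = 0.0884 m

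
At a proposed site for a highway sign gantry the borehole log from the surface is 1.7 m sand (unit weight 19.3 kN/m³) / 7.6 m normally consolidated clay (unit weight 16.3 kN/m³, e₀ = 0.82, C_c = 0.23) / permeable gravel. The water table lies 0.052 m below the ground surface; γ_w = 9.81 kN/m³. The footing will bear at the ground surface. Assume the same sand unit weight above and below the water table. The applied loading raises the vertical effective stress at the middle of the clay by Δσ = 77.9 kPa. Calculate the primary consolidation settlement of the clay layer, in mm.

S_c ≈ 442 mm

Mid-depth of clay below the ground surface: z = 1.7 + 7.6/2 = 5.5 m.
Total vertical stress at mid-clay: σ_v = 19.3×1.7 + 16.3×3.8 = 94.75 kPa.
Pore pressure: u = 9.81×(5.5 − 0.052) = 53.445 kPa.
Initial effective stress: σ'_0 = σ_v − u = 94.75 − 53.445 = 41.305 kPa.
Final effective stress: σ'_f = σ'_0 + Δσ = 41.305 + 77.9 = 119.21 kPa.
Normally consolidated clay, so the full stress increment lies on the virgin compression line:
S_c = C_c·H/(1+e₀)·log₁₀(σ'_f/σ'_0) = 0.23×7.6/(1+0.82)×log₁₀(119.21/41.305)
    = 0.96044 × 0.46031 = 0.4421 m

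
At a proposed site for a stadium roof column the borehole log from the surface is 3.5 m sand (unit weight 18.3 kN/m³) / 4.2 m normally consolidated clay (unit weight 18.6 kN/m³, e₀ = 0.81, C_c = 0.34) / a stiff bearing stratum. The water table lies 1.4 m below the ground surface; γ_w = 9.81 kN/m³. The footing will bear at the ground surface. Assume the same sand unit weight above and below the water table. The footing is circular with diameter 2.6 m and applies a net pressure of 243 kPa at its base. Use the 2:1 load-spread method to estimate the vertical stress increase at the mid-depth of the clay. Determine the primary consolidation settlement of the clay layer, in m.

Mid-depth of clay below the ground surface: z = 3.5 + 4.2/2 = 5.6 m.
Total vertical stress at mid-clay: σ_v = 18.3×3.5 + 18.6×2.1 = 103.11 kPa.
Pore pressure: u = 9.81×(5.6 − 1.4) = 41.202 kPa.
Initial effective stress: σ'_0 = σ_v − u = 103.11 − 41.202 = 61.908 kPa.
Stress increase at mid-clay by the 2:1 spreading method:
Δσ ≈ qD²/(D+z)² = 243×2.6²/(2.6+5.6)² = 24.43 kPa
Final effective stress: σ'_f = σ'_0 + Δσ = 61.908 + 24.43 = 86.338 kPa.
Normally consolidated clay, so the full stress increment lies on the virgin compression line:
S_c = C_c·H/(1+e₀)·log₁₀(σ'_f/σ'_0) = 0.34×4.2/(1+0.81)×log₁₀(86.338/61.908)
    = 0.78895 × 0.14446 = 0.114 m

S_c ≈ 0.114 m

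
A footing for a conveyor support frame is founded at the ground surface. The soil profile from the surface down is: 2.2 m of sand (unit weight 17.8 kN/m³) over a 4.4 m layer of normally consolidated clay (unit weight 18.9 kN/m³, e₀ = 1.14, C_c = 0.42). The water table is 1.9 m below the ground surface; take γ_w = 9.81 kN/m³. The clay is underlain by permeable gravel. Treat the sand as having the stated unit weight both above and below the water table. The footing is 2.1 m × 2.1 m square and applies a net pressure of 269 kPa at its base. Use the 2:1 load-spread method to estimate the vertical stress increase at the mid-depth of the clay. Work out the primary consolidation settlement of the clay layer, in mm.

S_c ≈ 152 mm

Mid-depth of clay below the ground surface: z = 2.2 + 4.4/2 = 4.4 m.
Total vertical stress at mid-clay: σ_v = 17.8×2.2 + 18.9×2.2 = 80.74 kPa.
Pore pressure: u = 9.81×(4.4 − 1.9) = 24.525 kPa.
Initial effective stress: σ'_0 = σ_v − u = 80.74 − 24.525 = 56.215 kPa.
Stress increase at mid-clay by the 2:1 spreading method:
Δσ = qBL/((B+z)(L+z)) = 269×2.1×2.1/((2.1+4.4)(2.1+4.4)) = 28.078 kPa
Final effective stress: σ'_f = σ'_0 + Δσ = 56.215 + 28.078 = 84.293 kPa.
Normally consolidated clay, so the full stress increment lies on the virgin compression line:
S_c = C_c·H/(1+e₀)·log₁₀(σ'_f/σ'_0) = 0.42×4.4/(1+1.14)×log₁₀(84.293/56.215)
    = 0.86355 × 0.17594 = 0.1519 m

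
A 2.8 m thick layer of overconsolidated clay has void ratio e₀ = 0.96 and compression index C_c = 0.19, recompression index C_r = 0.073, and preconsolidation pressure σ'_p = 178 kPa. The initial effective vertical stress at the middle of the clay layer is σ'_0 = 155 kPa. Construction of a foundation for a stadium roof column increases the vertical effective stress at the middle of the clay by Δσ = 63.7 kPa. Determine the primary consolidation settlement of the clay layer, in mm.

Final effective stress: σ'_f = 155 + 63.7 = 218.7 kPa.
σ'_f = 218.7 > σ'_p = 178 kPa, so the stress path crosses the preconsolidation pressure — recompression up to σ'_p, then virgin compression beyond:
S_c = H/(1+e₀)·[C_r·log₁₀(σ'_p/σ'_0) + C_c·log₁₀(σ'_f/σ'_p)]
    = 2.8/1.96 × [0.073×log₁₀(178/155) + 0.19×log₁₀(218.7/178)]
    = 1.4286 × [0.0043864 + 0.016991] = 0.03054 m

S_c ≈ 30.5 mm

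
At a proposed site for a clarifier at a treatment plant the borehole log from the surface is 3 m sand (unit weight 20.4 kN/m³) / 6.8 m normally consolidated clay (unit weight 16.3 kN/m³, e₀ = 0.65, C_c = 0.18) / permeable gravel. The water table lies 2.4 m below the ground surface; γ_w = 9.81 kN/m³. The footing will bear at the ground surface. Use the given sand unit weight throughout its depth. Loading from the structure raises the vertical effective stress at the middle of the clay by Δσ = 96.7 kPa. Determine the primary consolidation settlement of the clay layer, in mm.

S_c ≈ 261 mm

Mid-depth of clay below the ground surface: z = 3 + 6.8/2 = 6.4 m.
Total vertical stress at mid-clay: σ_v = 20.4×3 + 16.3×3.4 = 116.62 kPa.
Pore pressure: u = 9.81×(6.4 − 2.4) = 39.24 kPa.
Initial effective stress: σ'_0 = σ_v − u = 116.62 − 39.24 = 77.38 kPa.
Final effective stress: σ'_f = σ'_0 + Δσ = 77.38 + 96.7 = 174.08 kPa.
Normally consolidated clay, so the full stress increment lies on the virgin compression line:
S_c = C_c·H/(1+e₀)·log₁₀(σ'_f/σ'_0) = 0.18×6.8/(1+0.65)×log₁₀(174.08/77.38)
    = 0.74182 × 0.35212 = 0.2612 m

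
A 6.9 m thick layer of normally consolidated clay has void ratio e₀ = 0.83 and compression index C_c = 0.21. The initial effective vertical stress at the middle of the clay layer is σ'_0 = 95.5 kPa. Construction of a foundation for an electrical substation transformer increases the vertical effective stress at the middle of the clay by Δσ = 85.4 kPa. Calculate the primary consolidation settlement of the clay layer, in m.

Final effective stress: σ'_f = σ'_0 + Δσ = 95.5 + 85.4 = 180.9 kPa.
Normally consolidated clay, so the full stress increment lies on the virgin compression line:
S_c = C_c·H/(1+e₀)·log₁₀(σ'_f/σ'_0) = 0.21×6.9/(1+0.83)×log₁₀(180.9/95.5)
    = 0.7918 × 0.27744 = 0.2197 m

S_c ≈ 0.22 m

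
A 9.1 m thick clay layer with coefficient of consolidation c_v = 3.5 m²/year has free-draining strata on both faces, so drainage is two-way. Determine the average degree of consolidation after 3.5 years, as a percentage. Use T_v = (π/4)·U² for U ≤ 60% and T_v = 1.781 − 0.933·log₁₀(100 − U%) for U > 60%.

U ≈ 81.2 %

Drainage path length: H_d = H/2 = 4.55 m (double drainage).
T_v = c_v·t/H_d² = 3.5×3.5/4.55² = 0.59172.
T_v = 0.59172 corresponds to the U > 60% branch:
U = 1 − 10^((1.781 − T_v)/0.933)/100 = 0.8118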